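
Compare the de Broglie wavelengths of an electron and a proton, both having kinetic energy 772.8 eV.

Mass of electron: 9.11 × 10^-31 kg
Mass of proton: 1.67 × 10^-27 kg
The electron has the longer wavelength.

Using λ = h/√(2mKE):

For electron: λ₁ = h/√(2m₁KE) = 4.41 × 10^-11 m
For proton: λ₂ = h/√(2m₂KE) = 1.03 × 10^-12 m

Since λ ∝ 1/√m at constant kinetic energy, the lighter particle has the longer wavelength.

The electron has the longer de Broglie wavelength.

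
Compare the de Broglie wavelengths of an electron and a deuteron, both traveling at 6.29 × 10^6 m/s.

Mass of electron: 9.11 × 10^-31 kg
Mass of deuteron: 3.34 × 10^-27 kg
The electron has the longer wavelength.

Using λ = h/(mv), since both particles have the same velocity, the wavelength depends only on mass.

For electron: λ₁ = h/(m₁v) = 1.16 × 10^-10 m
For deuteron: λ₂ = h/(m₂v) = 3.15 × 10^-14 m

Since λ ∝ 1/m at constant velocity, the lighter particle has the longer wavelength.

The electron has the longer de Broglie wavelength.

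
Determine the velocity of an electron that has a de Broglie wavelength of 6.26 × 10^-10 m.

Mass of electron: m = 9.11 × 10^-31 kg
1.16 × 10^6 m/s

From the de Broglie relation λ = h/(mv), we solve for v:

v = h/(mλ)
v = (6.626 × 10^-34 J·s) / (9.11 × 10^-31 kg × 6.26 × 10^-10 m)
v = 1.16 × 10^6 m/s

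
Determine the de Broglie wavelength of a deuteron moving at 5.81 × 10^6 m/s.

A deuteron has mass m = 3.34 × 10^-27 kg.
3.41 × 10^-14 m

Using the de Broglie relation λ = h/(mv):

λ = h/(mv)
λ = (6.626 × 10^-34 J·s) / (3.34 × 10^-27 kg × 5.81 × 10^6 m/s)
λ = 3.41 × 10^-14 m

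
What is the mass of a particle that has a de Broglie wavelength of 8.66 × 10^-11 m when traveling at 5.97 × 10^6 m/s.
1.28 × 10^-30 kg

From the de Broglie relation λ = h/(mv), we solve for m:

m = h/(λv)
m = (6.626 × 10^-34 J·s) / (8.66 × 10^-11 m × 5.97 × 10^6 m/s)
m = 1.28 × 10^-30 kg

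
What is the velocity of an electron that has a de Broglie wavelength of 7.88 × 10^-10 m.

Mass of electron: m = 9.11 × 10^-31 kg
9.23 × 10^5 m/s

From the de Broglie relation λ = h/(mv), we solve for v:

v = h/(mλ)
v = (6.626 × 10^-34 J·s) / (9.11 × 10^-31 kg × 7.88 × 10^-10 m)
v = 9.23 × 10^5 m/s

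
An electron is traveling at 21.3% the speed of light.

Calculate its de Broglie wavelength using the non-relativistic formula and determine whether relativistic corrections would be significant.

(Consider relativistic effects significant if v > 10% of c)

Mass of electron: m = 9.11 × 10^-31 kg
Yes, relativistic corrections are needed.

Using the non-relativistic de Broglie formula λ = h/(mv):

v = 21.3% × c = 6.386 × 10^7 m/s

λ = h/(mv)
λ = (6.626 × 10^-34 J·s) / (9.11 × 10^-31 kg × 6.386 × 10^7 m/s)
λ = 1.14 × 10^-11 m

Since v = 21.3% of c > 10% of c, relativistic corrections ARE significant and the actual wavelength would differ from this non-relativistic estimate.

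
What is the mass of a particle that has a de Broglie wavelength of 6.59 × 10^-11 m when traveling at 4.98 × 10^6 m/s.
2.02 × 10^-30 kg

From the de Broglie relation λ = h/(mv), we solve for m:

m = h/(λv)
m = (6.626 × 10^-34 J·s) / (6.59 × 10^-11 m × 4.98 × 10^6 m/s)
m = 2.02 × 10^-30 kg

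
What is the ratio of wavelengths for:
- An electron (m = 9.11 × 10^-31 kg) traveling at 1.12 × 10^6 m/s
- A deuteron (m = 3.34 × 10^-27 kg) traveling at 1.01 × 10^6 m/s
λ₁/λ₂ = 3.31 × 10^3

Using λ = h/(mv):

λ₁ = h/(m₁v₁) = 6.49 × 10^-10 m
λ₂ = h/(m₂v₂) = 1.96 × 10^-13 m

Ratio λ₁/λ₂ = (m₂v₂)/(m₁v₁)
         = (3.34 × 10^-27 kg × 1.01 × 10^6 m/s) / (9.11 × 10^-31 kg × 1.12 × 10^6 m/s)
         = 3.31 × 10^3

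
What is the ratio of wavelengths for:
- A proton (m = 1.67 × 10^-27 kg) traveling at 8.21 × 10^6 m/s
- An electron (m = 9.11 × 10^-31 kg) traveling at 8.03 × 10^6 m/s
λ₁/λ₂ = 5.34 × 10^-4

Using λ = h/(mv):

λ₁ = h/(m₁v₁) = 4.83 × 10^-14 m
λ₂ = h/(m₂v₂) = 9.06 × 10^-11 m

Ratio λ₁/λ₂ = (m₂v₂)/(m₁v₁)
         = (9.11 × 10^-31 kg × 8.03 × 10^6 m/s) / (1.67 × 10^-27 kg × 8.21 × 10^6 m/s)
         = 5.34 × 10^-4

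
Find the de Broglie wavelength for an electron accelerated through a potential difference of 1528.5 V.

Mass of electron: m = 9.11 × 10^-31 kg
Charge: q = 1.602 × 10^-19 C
3.14 × 10^-11 m

When a particle is accelerated through voltage V, it gains kinetic energy KE = qV.

The de Broglie wavelength is then λ = h/√(2mqV):

λ = h/√(2mqV)
λ = (6.626 × 10^-34 J·s) / √(2 × 9.11 × 10^-31 kg × 1.602 × 10^-19 C × 1528.5 V)
λ = 3.14 × 10^-11 m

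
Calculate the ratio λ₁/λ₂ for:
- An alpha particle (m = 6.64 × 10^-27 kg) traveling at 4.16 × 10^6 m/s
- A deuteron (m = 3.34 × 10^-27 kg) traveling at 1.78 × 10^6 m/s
λ₁/λ₂ = 0.215

Using λ = h/(mv):

λ₁ = h/(m₁v₁) = 2.40 × 10^-14 m
λ₂ = h/(m₂v₂) = 1.11 × 10^-13 m

Ratio λ₁/λ₂ = (m₂v₂)/(m₁v₁)
         = (3.34 × 10^-27 kg × 1.78 × 10^6 m/s) / (6.64 × 10^-27 kg × 4.16 × 10^6 m/s)
         = 0.215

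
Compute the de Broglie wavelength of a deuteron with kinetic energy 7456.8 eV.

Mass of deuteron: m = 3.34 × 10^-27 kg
2.35 × 10^-13 m

Using λ = h/√(2mKE):

First convert KE to Joules: KE = 7456.8 eV = 1.195 × 10^-15 J

λ = h/√(2mKE)
λ = (6.626 × 10^-34 J·s) / √(2 × 3.34 × 10^-27 kg × 1.195 × 10^-15 J)
λ = 2.35 × 10^-13 m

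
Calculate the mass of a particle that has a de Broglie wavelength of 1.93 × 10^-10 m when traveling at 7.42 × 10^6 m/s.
4.63 × 10^-31 kg

From the de Broglie relation λ = h/(mv), we solve for m:

m = h/(λv)
m = (6.626 × 10^-34 J·s) / (1.93 × 10^-10 m × 7.42 × 10^6 m/s)
m = 4.63 × 10^-31 kg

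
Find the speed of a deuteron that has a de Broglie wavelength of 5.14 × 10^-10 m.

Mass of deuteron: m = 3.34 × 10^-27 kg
3.86 × 10^2 m/s

From the de Broglie relation λ = h/(mv), we solve for v:

v = h/(mλ)
v = (6.626 × 10^-34 J·s) / (3.34 × 10^-27 kg × 5.14 × 10^-10 m)
v = 3.86 × 10^2 m/s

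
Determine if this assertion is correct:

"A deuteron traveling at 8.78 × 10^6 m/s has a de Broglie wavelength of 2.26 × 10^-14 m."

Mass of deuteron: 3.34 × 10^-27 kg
True

The claim is correct.

Using λ = h/(mv):
λ = (6.626 × 10^-34 J·s) / (3.34 × 10^-27 kg × 8.78 × 10^6 m/s)
λ = 2.26 × 10^-14 m

This matches the claimed value.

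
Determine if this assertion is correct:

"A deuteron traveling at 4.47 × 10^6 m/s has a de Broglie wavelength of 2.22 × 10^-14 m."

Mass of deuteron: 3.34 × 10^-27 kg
False

The claim is incorrect.

Using λ = h/(mv):
λ = (6.626 × 10^-34 J·s) / (3.34 × 10^-27 kg × 4.47 × 10^6 m/s)
λ = 4.44 × 10^-14 m

The actual wavelength differs from the claimed 2.22 × 10^-14 m.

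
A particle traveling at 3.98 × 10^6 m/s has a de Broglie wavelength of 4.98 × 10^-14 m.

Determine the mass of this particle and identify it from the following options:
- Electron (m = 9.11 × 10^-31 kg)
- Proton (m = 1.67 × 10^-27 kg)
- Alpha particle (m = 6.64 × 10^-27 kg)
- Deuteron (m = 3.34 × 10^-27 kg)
The particle is a deuteron.

From λ = h/(mv), solve for mass:

m = h/(λv)
m = (6.626 × 10^-34 J·s) / (4.98 × 10^-14 m × 3.98 × 10^6 m/s)
m = 3.34 × 10^-27 kg

Comparing with the listed masses, this is closest to a deuteron.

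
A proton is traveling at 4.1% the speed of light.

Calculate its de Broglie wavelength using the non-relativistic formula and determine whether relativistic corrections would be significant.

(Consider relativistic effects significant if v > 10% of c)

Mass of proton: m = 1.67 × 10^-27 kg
No, relativistic corrections are not needed.

Using the non-relativistic de Broglie formula λ = h/(mv):

v = 4.1% × c = 1.229 × 10^7 m/s

λ = h/(mv)
λ = (6.626 × 10^-34 J·s) / (1.67 × 10^-27 kg × 1.229 × 10^7 m/s)
λ = 3.23 × 10^-14 m

Since v = 4.1% of c < 10% of c, relativistic corrections are NOT significant and this non-relativistic result is a good approximation.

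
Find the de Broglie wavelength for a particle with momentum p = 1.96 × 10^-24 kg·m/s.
3.38 × 10^-10 m

Using the de Broglie relation λ = h/p:

λ = h/p
λ = (6.626 × 10^-34 J·s) / (1.96 × 10^-24 kg·m/s)
λ = 3.38 × 10^-10 m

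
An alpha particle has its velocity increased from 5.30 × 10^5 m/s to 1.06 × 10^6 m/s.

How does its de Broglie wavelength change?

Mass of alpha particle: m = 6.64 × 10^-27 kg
The wavelength decreases by a factor of 2.

Using λ = h/(mv):

Initial wavelength: λ₁ = h/(mv₁) = 1.88 × 10^-13 m
Final wavelength: λ₂ = h/(mv₂) = 9.41 × 10^-14 m

Since λ ∝ 1/v, when velocity increases by a factor of 2, the wavelength decreases by a factor of 2.

λ₂/λ₁ = v₁/v₂ = 1/2

The wavelength decreases by a factor of 2.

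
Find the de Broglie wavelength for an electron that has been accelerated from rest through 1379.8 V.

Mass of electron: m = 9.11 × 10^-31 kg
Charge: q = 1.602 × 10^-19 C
3.30 × 10^-11 m

When a particle is accelerated through voltage V, it gains kinetic energy KE = qV.

The de Broglie wavelength is then λ = h/√(2mqV):

λ = h/√(2mqV)
λ = (6.626 × 10^-34 J·s) / √(2 × 9.11 × 10^-31 kg × 1.602 × 10^-19 C × 1379.8 V)
λ = 3.30 × 10^-11 m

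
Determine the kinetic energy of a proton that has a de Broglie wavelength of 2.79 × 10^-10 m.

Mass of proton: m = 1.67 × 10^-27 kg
1.69 × 10^-21 J (or 0.0105 eV)

From λ = h/√(2mKE), we solve for KE:

λ² = h²/(2mKE)
KE = h²/(2mλ²)
KE = (6.626 × 10^-34 J·s)² / (2 × 1.67 × 10^-27 kg × (2.79 × 10^-10 m)²)
KE = 1.69 × 10^-21 J
KE = 0.0105 eV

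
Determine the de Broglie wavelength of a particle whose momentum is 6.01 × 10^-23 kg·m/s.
1.10 × 10^-11 m

Using the de Broglie relation λ = h/p:

λ = h/p
λ = (6.626 × 10^-34 J·s) / (6.01 × 10^-23 kg·m/s)
λ = 1.10 × 10^-11 m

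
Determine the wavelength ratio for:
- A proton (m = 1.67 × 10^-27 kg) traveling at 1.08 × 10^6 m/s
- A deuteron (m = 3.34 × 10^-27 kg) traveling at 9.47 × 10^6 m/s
λ₁/λ₂ = 17.5

Using λ = h/(mv):

λ₁ = h/(m₁v₁) = 3.67 × 10^-13 m
λ₂ = h/(m₂v₂) = 2.09 × 10^-14 m

Ratio λ₁/λ₂ = (m₂v₂)/(m₁v₁)
         = (3.34 × 10^-27 kg × 9.47 × 10^6 m/s) / (1.67 × 10^-27 kg × 1.08 × 10^6 m/s)
         = 17.5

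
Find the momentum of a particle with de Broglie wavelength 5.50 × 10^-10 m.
1.20 × 10^-24 kg·m/s

From the de Broglie relation λ = h/p, we solve for p:

p = h/λ
p = (6.626 × 10^-34 J·s) / (5.50 × 10^-10 m)
p = 1.20 × 10^-24 kg·m/s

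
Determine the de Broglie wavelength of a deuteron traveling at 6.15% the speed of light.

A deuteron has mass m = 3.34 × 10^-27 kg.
1.08 × 10^-14 m

Using the de Broglie relation λ = h/(mv):

v = 6.15% × c = 1.844 × 10^7 m/s

λ = h/(mv)
λ = (6.626 × 10^-34 J·s) / (3.34 × 10^-27 kg × 1.844 × 10^7 m/s)
λ = 1.08 × 10^-14 m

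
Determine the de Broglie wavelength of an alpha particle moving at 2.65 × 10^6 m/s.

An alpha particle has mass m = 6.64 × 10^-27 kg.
3.77 × 10^-14 m

Using the de Broglie relation λ = h/(mv):

λ = h/(mv)
λ = (6.626 × 10^-34 J·s) / (6.64 × 10^-27 kg × 2.65 × 10^6 m/s)
λ = 3.77 × 10^-14 m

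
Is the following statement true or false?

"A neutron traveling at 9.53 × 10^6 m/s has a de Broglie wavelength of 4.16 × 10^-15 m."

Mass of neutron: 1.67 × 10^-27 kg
False

The claim is incorrect.

Using λ = h/(mv):
λ = (6.626 × 10^-34 J·s) / (1.67 × 10^-27 kg × 9.53 × 10^6 m/s)
λ = 4.16 × 10^-14 m

The actual wavelength differs from the claimed 4.16 × 10^-15 m.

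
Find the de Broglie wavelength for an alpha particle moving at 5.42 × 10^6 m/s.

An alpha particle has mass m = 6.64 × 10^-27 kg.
1.84 × 10^-14 m

Using the de Broglie relation λ = h/(mv):

λ = h/(mv)
λ = (6.626 × 10^-34 J·s) / (6.64 × 10^-27 kg × 5.42 × 10^6 m/s)
λ = 1.84 × 10^-14 m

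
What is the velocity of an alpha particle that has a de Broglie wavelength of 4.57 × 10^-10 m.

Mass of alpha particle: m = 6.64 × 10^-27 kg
2.18 × 10^2 m/s

From the de Broglie relation λ = h/(mv), we solve for v:

v = h/(mλ)
v = (6.626 × 10^-34 J·s) / (6.64 × 10^-27 kg × 4.57 × 10^-10 m)
v = 2.18 × 10^2 m/s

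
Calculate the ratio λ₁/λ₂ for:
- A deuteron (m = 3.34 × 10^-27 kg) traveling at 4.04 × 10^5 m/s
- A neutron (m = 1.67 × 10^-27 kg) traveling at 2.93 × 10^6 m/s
λ₁/λ₂ = 3.63

Using λ = h/(mv):

λ₁ = h/(m₁v₁) = 4.91 × 10^-13 m
λ₂ = h/(m₂v₂) = 1.35 × 10^-13 m

Ratio λ₁/λ₂ = (m₂v₂)/(m₁v₁)
         = (1.67 × 10^-27 kg × 2.93 × 10^6 m/s) / (3.34 × 10^-27 kg × 4.04 × 10^5 m/s)
         = 3.63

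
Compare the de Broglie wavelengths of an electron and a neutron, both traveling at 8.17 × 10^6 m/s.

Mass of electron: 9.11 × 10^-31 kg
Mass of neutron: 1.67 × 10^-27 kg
The electron has the longer wavelength.

Using λ = h/(mv), since both particles have the same velocity, the wavelength depends only on mass.

For electron: λ₁ = h/(m₁v) = 8.90 × 10^-11 m
For neutron: λ₂ = h/(m₂v) = 4.86 × 10^-14 m

Since λ ∝ 1/m at constant velocity, the lighter particle has the longer wavelength.

The electron has the longer de Broglie wavelength.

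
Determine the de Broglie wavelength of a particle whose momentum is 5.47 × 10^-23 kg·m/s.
1.21 × 10^-11 m

Using the de Broglie relation λ = h/p:

λ = h/p
λ = (6.626 × 10^-34 J·s) / (5.47 × 10^-23 kg·m/s)
λ = 1.21 × 10^-11 m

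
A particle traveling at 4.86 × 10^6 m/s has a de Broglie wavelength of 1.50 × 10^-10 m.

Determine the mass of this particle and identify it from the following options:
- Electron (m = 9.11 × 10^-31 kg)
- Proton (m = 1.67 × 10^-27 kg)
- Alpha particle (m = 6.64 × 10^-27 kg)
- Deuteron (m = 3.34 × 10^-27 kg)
The particle is an electron.

From λ = h/(mv), solve for mass:

m = h/(λv)
m = (6.626 × 10^-34 J·s) / (1.50 × 10^-10 m × 4.86 × 10^6 m/s)
m = 9.09 × 10^-31 kg

Comparing with the listed masses, this is closest to an electron.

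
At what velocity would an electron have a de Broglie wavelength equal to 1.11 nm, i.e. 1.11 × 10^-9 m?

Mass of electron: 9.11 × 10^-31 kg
6.55 × 10^5 m/s

From λ = h/(mv), solve for v:

v = h/(mλ)
v = (6.626 × 10^-34 J·s) / (9.11 × 10^-31 kg × 1.11 × 10^-9 m)
v = 6.55 × 10^5 m/s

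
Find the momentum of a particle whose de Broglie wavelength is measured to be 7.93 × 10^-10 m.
8.36 × 10^-25 kg·m/s

From the de Broglie relation λ = h/p, we solve for p:

p = h/λ
p = (6.626 × 10^-34 J·s) / (7.93 × 10^-10 m)
p = 8.36 × 10^-25 kg·m/s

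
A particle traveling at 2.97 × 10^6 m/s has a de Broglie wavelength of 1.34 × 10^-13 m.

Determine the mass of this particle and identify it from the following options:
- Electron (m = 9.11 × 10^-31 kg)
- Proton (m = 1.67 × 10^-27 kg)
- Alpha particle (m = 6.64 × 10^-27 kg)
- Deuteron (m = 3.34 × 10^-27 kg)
The particle is a proton.

From λ = h/(mv), solve for mass:

m = h/(λv)
m = (6.626 × 10^-34 J·s) / (1.34 × 10^-13 m × 2.97 × 10^6 m/s)
m = 1.66 × 10^-27 kg

Comparing with the listed masses, this is closest to a proton.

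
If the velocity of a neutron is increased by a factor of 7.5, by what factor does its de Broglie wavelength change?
The wavelength decreases by a factor of 7.5.

From λ = h/(mv), the wavelength is inversely proportional to velocity:

λ ∝ 1/v

If v → 7.5v, then λ → λ/7.5

When velocity is increased by a factor of 7.5, the wavelength decreases by a factor of 7.5.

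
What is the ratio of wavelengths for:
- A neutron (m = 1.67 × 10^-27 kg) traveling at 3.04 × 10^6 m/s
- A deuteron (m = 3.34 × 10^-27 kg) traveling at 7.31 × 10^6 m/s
λ₁/λ₂ = 4.81

Using λ = h/(mv):

λ₁ = h/(m₁v₁) = 1.31 × 10^-13 m
λ₂ = h/(m₂v₂) = 2.71 × 10^-14 m

Ratio λ₁/λ₂ = (m₂v₂)/(m₁v₁)
         = (3.34 × 10^-27 kg × 7.31 × 10^6 m/s) / (1.67 × 10^-27 kg × 3.04 × 10^6 m/s)
         = 4.81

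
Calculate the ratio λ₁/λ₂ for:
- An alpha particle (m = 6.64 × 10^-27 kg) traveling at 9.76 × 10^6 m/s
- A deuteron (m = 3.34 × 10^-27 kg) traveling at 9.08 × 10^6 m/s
λ₁/λ₂ = 0.468

Using λ = h/(mv):

λ₁ = h/(m₁v₁) = 1.02 × 10^-14 m
λ₂ = h/(m₂v₂) = 2.18 × 10^-14 m

Ratio λ₁/λ₂ = (m₂v₂)/(m₁v₁)
         = (3.34 × 10^-27 kg × 9.08 × 10^6 m/s) / (6.64 × 10^-27 kg × 9.76 × 10^6 m/s)
         = 0.468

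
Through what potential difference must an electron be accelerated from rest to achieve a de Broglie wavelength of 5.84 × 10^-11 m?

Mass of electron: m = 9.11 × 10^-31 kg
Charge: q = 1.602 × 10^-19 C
441 V

From λ = h/√(2mqV), we solve for V:

λ² = h²/(2mqV)
V = h²/(2mqλ²)
V = (6.626 × 10^-34 J·s)² / (2 × 9.11 × 10^-31 kg × 1.602 × 10^-19 C × (5.84 × 10^-11 m)²)
V = 441 V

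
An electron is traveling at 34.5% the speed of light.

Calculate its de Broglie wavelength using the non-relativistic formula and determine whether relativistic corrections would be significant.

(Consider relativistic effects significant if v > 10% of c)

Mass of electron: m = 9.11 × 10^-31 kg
Yes, relativistic corrections are needed.

Using the non-relativistic de Broglie formula λ = h/(mv):

v = 34.5% × c = 1.034 × 10^8 m/s

λ = h/(mv)
λ = (6.626 × 10^-34 J·s) / (9.11 × 10^-31 kg × 1.034 × 10^8 m/s)
λ = 7.03 × 10^-12 m

Since v = 34.5% of c > 10% of c, relativistic corrections ARE significant and the actual wavelength would differ from this non-relativistic estimate.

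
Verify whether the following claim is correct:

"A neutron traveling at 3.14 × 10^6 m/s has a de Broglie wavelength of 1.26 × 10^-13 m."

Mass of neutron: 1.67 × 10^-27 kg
True

The claim is correct.

Using λ = h/(mv):
λ = (6.626 × 10^-34 J·s) / (1.67 × 10^-27 kg × 3.14 × 10^6 m/s)
λ = 1.26 × 10^-13 m

This matches the claimed value.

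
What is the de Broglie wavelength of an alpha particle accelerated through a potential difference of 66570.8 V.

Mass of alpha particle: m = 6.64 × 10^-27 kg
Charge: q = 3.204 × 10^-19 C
3.94 × 10^-14 m

When a particle is accelerated through voltage V, it gains kinetic energy KE = qV.

The de Broglie wavelength is then λ = h/√(2mqV):

λ = h/√(2mqV)
λ = (6.626 × 10^-34 J·s) / √(2 × 6.64 × 10^-27 kg × 3.204 × 10^-19 C × 66570.8 V)
λ = 3.94 × 10^-14 m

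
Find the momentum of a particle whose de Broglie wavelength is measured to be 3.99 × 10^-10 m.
1.66 × 10^-24 kg·m/s

From the de Broglie relation λ = h/p, we solve for p:

p = h/λ
p = (6.626 × 10^-34 J·s) / (3.99 × 10^-10 m)
p = 1.66 × 10^-24 kg·m/s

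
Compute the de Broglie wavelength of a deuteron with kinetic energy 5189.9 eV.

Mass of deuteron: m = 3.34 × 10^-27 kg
2.81 × 10^-13 m

Using λ = h/√(2mKE):

First convert KE to Joules: KE = 5189.9 eV = 8.315 × 10^-16 J

λ = h/√(2mKE)
λ = (6.626 × 10^-34 J·s) / √(2 × 3.34 × 10^-27 kg × 8.315 × 10^-16 J)
λ = 2.81 × 10^-13 m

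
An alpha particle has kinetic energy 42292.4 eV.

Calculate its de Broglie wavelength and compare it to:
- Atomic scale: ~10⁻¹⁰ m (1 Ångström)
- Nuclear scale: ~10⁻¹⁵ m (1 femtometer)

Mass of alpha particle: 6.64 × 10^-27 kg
λ = 6.98 × 10^-14 m, which is between nuclear and atomic scales.

Using λ = h/√(2mKE):

KE = 42292.4 eV = 6.776 × 10^-15 J

λ = h/√(2mKE)
λ = (6.626 × 10^-34 J·s) / √(2 × 6.64 × 10^-27 kg × 6.776 × 10^-15 J)
λ = 6.98 × 10^-14 m

Comparison:
- Atomic scale (10⁻¹⁰ m): λ is 0.0007× this size
- Nuclear scale (10⁻¹⁵ m): λ is 70× this size

The wavelength is between nuclear and atomic scales.

This wavelength is appropriate for probing atomic structure but too large for nuclear physics experiments.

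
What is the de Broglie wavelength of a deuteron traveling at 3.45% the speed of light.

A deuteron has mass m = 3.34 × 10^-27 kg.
1.92 × 10^-14 m

Using the de Broglie relation λ = h/(mv):

v = 3.45% × c = 1.034 × 10^7 m/s

λ = h/(mv)
λ = (6.626 × 10^-34 J·s) / (3.34 × 10^-27 kg × 1.034 × 10^7 m/s)
λ = 1.92 × 10^-14 m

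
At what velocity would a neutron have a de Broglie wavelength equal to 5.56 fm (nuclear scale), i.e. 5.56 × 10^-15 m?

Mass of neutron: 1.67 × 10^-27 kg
7.14 × 10^7 m/s

From λ = h/(mv), solve for v:

v = h/(mλ)
v = (6.626 × 10^-34 J·s) / (1.67 × 10^-27 kg × 5.56 × 10^-15 m)
v = 7.14 × 10^7 m/s

Note: This velocity is 23.8% of the speed of light, so relativistic corrections would be needed for a more accurate calculation.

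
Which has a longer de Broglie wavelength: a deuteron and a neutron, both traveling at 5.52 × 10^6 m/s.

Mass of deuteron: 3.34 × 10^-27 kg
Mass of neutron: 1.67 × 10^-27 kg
The neutron has the longer wavelength.

Using λ = h/(mv), since both particles have the same velocity, the wavelength depends only on mass.

For deuteron: λ₁ = h/(m₁v) = 3.59 × 10^-14 m
For neutron: λ₂ = h/(m₂v) = 7.19 × 10^-14 m

Since λ ∝ 1/m at constant velocity, the lighter particle has the longer wavelength.

The neutron has the longer de Broglie wavelength.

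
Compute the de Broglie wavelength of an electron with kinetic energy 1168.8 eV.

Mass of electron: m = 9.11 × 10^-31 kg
3.59 × 10^-11 m

Using λ = h/√(2mKE):

First convert KE to Joules: KE = 1168.8 eV = 1.873 × 10^-16 J

λ = h/√(2mKE)
λ = (6.626 × 10^-34 J·s) / √(2 × 9.11 × 10^-31 kg × 1.873 × 10^-16 J)
λ = 3.59 × 10^-11 m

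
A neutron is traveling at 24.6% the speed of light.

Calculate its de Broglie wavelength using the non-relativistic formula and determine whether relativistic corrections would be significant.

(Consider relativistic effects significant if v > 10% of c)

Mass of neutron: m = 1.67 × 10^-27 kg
Yes, relativistic corrections are needed.

Using the non-relativistic de Broglie formula λ = h/(mv):

v = 24.6% × c = 7.375 × 10^7 m/s

λ = h/(mv)
λ = (6.626 × 10^-34 J·s) / (1.67 × 10^-27 kg × 7.375 × 10^7 m/s)
λ = 5.38 × 10^-15 m

Since v = 24.6% of c > 10% of c, relativistic corrections ARE significant and the actual wavelength would differ from this non-relativistic estimate.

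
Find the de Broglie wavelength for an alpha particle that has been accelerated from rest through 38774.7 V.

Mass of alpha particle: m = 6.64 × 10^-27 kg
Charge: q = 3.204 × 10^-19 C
5.16 × 10^-14 m

When a particle is accelerated through voltage V, it gains kinetic energy KE = qV.

The de Broglie wavelength is then λ = h/√(2mqV):

λ = h/√(2mqV)
λ = (6.626 × 10^-34 J·s) / √(2 × 6.64 × 10^-27 kg × 3.204 × 10^-19 C × 38774.7 V)
λ = 5.16 × 10^-14 m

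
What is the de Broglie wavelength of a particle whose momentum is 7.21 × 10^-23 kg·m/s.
9.19 × 10^-12 m

Using the de Broglie relation λ = h/p:

λ = h/p
λ = (6.626 × 10^-34 J·s) / (7.21 × 10^-23 kg·m/s)
λ = 9.19 × 10^-12 m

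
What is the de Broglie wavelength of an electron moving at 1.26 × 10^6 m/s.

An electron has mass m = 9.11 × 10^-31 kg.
5.77 × 10^-10 m

Using the de Broglie relation λ = h/(mv):

λ = h/(mv)
λ = (6.626 × 10^-34 J·s) / (9.11 × 10^-31 kg × 1.26 × 10^6 m/s)
λ = 5.77 × 10^-10 m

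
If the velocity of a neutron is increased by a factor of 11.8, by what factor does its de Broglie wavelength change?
The wavelength decreases by a factor of 11.8.

From λ = h/(mv), the wavelength is inversely proportional to velocity:

λ ∝ 1/v

If v → 11.8v, then λ → λ/11.8

When velocity is increased by a factor of 11.8, the wavelength decreases by a factor of 11.8.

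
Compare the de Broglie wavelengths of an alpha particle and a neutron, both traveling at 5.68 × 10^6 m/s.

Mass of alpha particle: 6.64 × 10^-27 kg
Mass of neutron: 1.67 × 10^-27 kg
The neutron has the longer wavelength.

Using λ = h/(mv), since both particles have the same velocity, the wavelength depends only on mass.

For alpha particle: λ₁ = h/(m₁v) = 1.76 × 10^-14 m
For neutron: λ₂ = h/(m₂v) = 6.99 × 10^-14 m

Since λ ∝ 1/m at constant velocity, the lighter particle has the longer wavelength.

The neutron has the longer de Broglie wavelength.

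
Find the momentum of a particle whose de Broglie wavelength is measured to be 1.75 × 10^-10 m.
3.79 × 10^-24 kg·m/s

From the de Broglie relation λ = h/p, we solve for p:

p = h/λ
p = (6.626 × 10^-34 J·s) / (1.75 × 10^-10 m)
p = 3.79 × 10^-24 kg·m/s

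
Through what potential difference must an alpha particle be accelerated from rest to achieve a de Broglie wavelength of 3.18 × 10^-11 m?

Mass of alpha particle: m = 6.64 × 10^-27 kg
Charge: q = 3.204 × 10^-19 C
1.02 × 10^-1 V

From λ = h/√(2mqV), we solve for V:

λ² = h²/(2mqV)
V = h²/(2mqλ²)
V = (6.626 × 10^-34 J·s)² / (2 × 6.64 × 10^-27 kg × 3.204 × 10^-19 C × (3.18 × 10^-11 m)²)
V = 1.02 × 10^-1 V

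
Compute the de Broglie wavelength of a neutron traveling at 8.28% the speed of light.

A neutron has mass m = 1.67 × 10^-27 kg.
1.60 × 10^-14 m

Using the de Broglie relation λ = h/(mv):

v = 8.28% × c = 2.482 × 10^7 m/s

λ = h/(mv)
λ = (6.626 × 10^-34 J·s) / (1.67 × 10^-27 kg × 2.482 × 10^7 m/s)
λ = 1.60 × 10^-14 m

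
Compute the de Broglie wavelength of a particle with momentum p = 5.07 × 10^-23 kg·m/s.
1.31 × 10^-11 m

Using the de Broglie relation λ = h/p:

λ = h/p
λ = (6.626 × 10^-34 J·s) / (5.07 × 10^-23 kg·m/s)
λ = 1.31 × 10^-11 m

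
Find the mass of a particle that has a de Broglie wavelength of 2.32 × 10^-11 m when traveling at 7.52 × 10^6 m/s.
3.80 × 10^-30 kg

From the de Broglie relation λ = h/(mv), we solve for m:

m = h/(λv)
m = (6.626 × 10^-34 J·s) / (2.32 × 10^-11 m × 7.52 × 10^6 m/s)
m = 3.80 × 10^-30 kg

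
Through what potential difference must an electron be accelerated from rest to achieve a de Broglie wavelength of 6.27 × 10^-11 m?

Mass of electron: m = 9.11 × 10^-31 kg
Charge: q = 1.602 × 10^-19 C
383 V

From λ = h/√(2mqV), we solve for V:

λ² = h²/(2mqV)
V = h²/(2mqλ²)
V = (6.626 × 10^-34 J·s)² / (2 × 9.11 × 10^-31 kg × 1.602 × 10^-19 C × (6.27 × 10^-11 m)²)
V = 383 V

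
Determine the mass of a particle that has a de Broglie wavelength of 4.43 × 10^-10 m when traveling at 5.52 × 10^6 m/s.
2.71 × 10^-31 kg

From the de Broglie relation λ = h/(mv), we solve for m:

m = h/(λv)
m = (6.626 × 10^-34 J·s) / (4.43 × 10^-10 m × 5.52 × 10^6 m/s)
m = 2.71 × 10^-31 kg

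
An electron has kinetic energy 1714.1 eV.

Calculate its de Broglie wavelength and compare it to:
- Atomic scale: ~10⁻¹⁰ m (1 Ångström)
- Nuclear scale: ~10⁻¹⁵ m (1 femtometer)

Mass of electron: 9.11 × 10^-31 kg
λ = 2.96 × 10^-11 m, which is between nuclear and atomic scales.

Using λ = h/√(2mKE):

KE = 1714.1 eV = 2.746 × 10^-16 J

λ = h/√(2mKE)
λ = (6.626 × 10^-34 J·s) / √(2 × 9.11 × 10^-31 kg × 2.746 × 10^-16 J)
λ = 2.96 × 10^-11 m

Comparison:
- Atomic scale (10⁻¹⁰ m): λ is 0.3× this size
- Nuclear scale (10⁻¹⁵ m): λ is 3e+04× this size

The wavelength is between nuclear and atomic scales.

This wavelength is appropriate for probing atomic structure but too large for nuclear physics experiments.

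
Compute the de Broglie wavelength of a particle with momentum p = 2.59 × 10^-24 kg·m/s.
2.56 × 10^-10 m

Using the de Broglie relation λ = h/p:

λ = h/p
λ = (6.626 × 10^-34 J·s) / (2.59 × 10^-24 kg·m/s)
λ = 2.56 × 10^-10 m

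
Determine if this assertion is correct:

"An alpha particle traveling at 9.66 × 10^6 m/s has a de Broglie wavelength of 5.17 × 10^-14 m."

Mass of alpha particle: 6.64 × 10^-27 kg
False

The claim is incorrect.

Using λ = h/(mv):
λ = (6.626 × 10^-34 J·s) / (6.64 × 10^-27 kg × 9.66 × 10^6 m/s)
λ = 1.03 × 10^-14 m

The actual wavelength differs from the claimed 5.17 × 10^-14 m.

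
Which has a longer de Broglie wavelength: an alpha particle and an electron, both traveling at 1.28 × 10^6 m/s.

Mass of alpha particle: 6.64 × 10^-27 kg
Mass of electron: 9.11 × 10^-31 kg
The electron has the longer wavelength.

Using λ = h/(mv), since both particles have the same velocity, the wavelength depends only on mass.

For alpha particle: λ₁ = h/(m₁v) = 7.80 × 10^-14 m
For electron: λ₂ = h/(m₂v) = 5.68 × 10^-10 m

Since λ ∝ 1/m at constant velocity, the lighter particle has the longer wavelength.

The electron has the longer de Broglie wavelength.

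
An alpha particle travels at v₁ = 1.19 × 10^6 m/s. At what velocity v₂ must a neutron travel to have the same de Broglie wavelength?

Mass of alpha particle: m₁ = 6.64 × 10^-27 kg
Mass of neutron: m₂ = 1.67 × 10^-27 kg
v₂ = 4.73 × 10^6 m/s

For equal de Broglie wavelengths: λ₁ = λ₂

h/(m₁v₁) = h/(m₂v₂)
m₁v₁ = m₂v₂
v₂ = v₁ · (m₁/m₂)

v₂ = 1.19 × 10^6 m/s × (6.64 × 10^-27 kg / 1.67 × 10^-27 kg)
v₂ = 4.73 × 10^6 m/s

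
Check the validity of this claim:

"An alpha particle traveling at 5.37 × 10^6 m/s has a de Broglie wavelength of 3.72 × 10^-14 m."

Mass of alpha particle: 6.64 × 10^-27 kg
False

The claim is incorrect.

Using λ = h/(mv):
λ = (6.626 × 10^-34 J·s) / (6.64 × 10^-27 kg × 5.37 × 10^6 m/s)
λ = 1.86 × 10^-14 m

The actual wavelength differs from the claimed 3.72 × 10^-14 m.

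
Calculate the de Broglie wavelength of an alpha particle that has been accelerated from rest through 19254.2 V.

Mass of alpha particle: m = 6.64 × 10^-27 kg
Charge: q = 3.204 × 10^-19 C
7.32 × 10^-14 m

When a particle is accelerated through voltage V, it gains kinetic energy KE = qV.

The de Broglie wavelength is then λ = h/√(2mqV):

λ = h/√(2mqV)
λ = (6.626 × 10^-34 J·s) / √(2 × 6.64 × 10^-27 kg × 3.204 × 10^-19 C × 19254.2 V)
λ = 7.32 × 10^-14 m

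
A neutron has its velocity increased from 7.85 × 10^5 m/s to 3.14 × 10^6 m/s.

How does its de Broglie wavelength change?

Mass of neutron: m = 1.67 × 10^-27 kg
The wavelength decreases by a factor of 4.

Using λ = h/(mv):

Initial wavelength: λ₁ = h/(mv₁) = 5.05 × 10^-13 m
Final wavelength: λ₂ = h/(mv₂) = 1.26 × 10^-13 m

Since λ ∝ 1/v, when velocity increases by a factor of 4, the wavelength decreases by a factor of 4.

λ₂/λ₁ = v₁/v₂ = 1/4

The wavelength decreases by a factor of 4.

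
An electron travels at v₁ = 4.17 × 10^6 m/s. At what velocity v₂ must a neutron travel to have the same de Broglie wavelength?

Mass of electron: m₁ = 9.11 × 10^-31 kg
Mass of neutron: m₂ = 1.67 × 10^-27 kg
v₂ = 2.27 × 10^3 m/s

For equal de Broglie wavelengths: λ₁ = λ₂

h/(m₁v₁) = h/(m₂v₂)
m₁v₁ = m₂v₂
v₂ = v₁ · (m₁/m₂)

v₂ = 4.17 × 10^6 m/s × (9.11 × 10^-31 kg / 1.67 × 10^-27 kg)
v₂ = 2.27 × 10^3 m/s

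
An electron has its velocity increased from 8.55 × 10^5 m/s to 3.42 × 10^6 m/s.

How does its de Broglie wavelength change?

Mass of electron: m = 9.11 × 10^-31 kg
The wavelength decreases by a factor of 4.

Using λ = h/(mv):

Initial wavelength: λ₁ = h/(mv₁) = 8.51 × 10^-10 m
Final wavelength: λ₂ = h/(mv₂) = 2.13 × 10^-10 m

Since λ ∝ 1/v, when velocity increases by a factor of 4, the wavelength decreases by a factor of 4.

λ₂/λ₁ = v₁/v₂ = 1/4

The wavelength decreases by a factor of 4.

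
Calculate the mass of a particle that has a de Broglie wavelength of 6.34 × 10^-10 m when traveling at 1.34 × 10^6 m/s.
7.80 × 10^-31 kg

From the de Broglie relation λ = h/(mv), we solve for m:

m = h/(λv)
m = (6.626 × 10^-34 J·s) / (6.34 × 10^-10 m × 1.34 × 10^6 m/s)
m = 7.80 × 10^-31 kg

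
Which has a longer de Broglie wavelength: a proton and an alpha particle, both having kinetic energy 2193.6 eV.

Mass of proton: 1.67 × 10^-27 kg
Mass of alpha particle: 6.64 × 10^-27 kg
The proton has the longer wavelength.

Using λ = h/√(2mKE):

For proton: λ₁ = h/√(2m₁KE) = 6.12 × 10^-13 m
For alpha particle: λ₂ = h/√(2m₂KE) = 3.07 × 10^-13 m

Since λ ∝ 1/√m at constant kinetic energy, the lighter particle has the longer wavelength.

The proton has the longer de Broglie wavelength.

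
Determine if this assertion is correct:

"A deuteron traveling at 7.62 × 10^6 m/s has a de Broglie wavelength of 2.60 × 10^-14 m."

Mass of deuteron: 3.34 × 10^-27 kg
True

The claim is correct.

Using λ = h/(mv):
λ = (6.626 × 10^-34 J·s) / (3.34 × 10^-27 kg × 7.62 × 10^6 m/s)
λ = 2.60 × 10^-14 m

This matches the claimed value.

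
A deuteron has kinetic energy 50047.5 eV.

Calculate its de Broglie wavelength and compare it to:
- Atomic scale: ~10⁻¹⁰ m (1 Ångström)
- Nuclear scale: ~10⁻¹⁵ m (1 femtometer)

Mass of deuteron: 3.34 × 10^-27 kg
λ = 9.05 × 10^-14 m, which is between nuclear and atomic scales.

Using λ = h/√(2mKE):

KE = 50047.5 eV = 8.018 × 10^-15 J

λ = h/√(2mKE)
λ = (6.626 × 10^-34 J·s) / √(2 × 3.34 × 10^-27 kg × 8.018 × 10^-15 J)
λ = 9.05 × 10^-14 m

Comparison:
- Atomic scale (10⁻¹⁰ m): λ is 0.00091× this size
- Nuclear scale (10⁻¹⁵ m): λ is 91× this size

The wavelength is between nuclear and atomic scales.

This wavelength is appropriate for probing atomic structure but too large for nuclear physics experiments.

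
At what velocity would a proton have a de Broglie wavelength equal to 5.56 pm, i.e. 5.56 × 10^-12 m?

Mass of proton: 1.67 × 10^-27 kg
7.14 × 10^4 m/s

From λ = h/(mv), solve for v:

v = h/(mλ)
v = (6.626 × 10^-34 J·s) / (1.67 × 10^-27 kg × 5.56 × 10^-12 m)
v = 7.14 × 10^4 m/s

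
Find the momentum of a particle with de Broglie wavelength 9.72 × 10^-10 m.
6.82 × 10^-25 kg·m/s

From the de Broglie relation λ = h/p, we solve for p:

p = h/λ
p = (6.626 × 10^-34 J·s) / (9.72 × 10^-10 m)
p = 6.82 × 10^-25 kg·m/s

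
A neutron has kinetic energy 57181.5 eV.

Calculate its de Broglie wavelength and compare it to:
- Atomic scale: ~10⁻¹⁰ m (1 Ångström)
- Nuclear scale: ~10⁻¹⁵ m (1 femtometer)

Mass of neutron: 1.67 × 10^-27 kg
λ = 1.20 × 10^-13 m, which is between nuclear and atomic scales.

Using λ = h/√(2mKE):

KE = 57181.5 eV = 9.161 × 10^-15 J

λ = h/√(2mKE)
λ = (6.626 × 10^-34 J·s) / √(2 × 1.67 × 10^-27 kg × 9.161 × 10^-15 J)
λ = 1.20 × 10^-13 m

Comparison:
- Atomic scale (10⁻¹⁰ m): λ is 0.0012× this size
- Nuclear scale (10⁻¹⁵ m): λ is 1.2e+02× this size

The wavelength is between nuclear and atomic scales.

This wavelength is appropriate for probing atomic structure but too large for nuclear physics experiments.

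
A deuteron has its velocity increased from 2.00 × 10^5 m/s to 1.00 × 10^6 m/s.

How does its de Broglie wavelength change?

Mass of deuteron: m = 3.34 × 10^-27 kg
The wavelength decreases by a factor of 5.

Using λ = h/(mv):

Initial wavelength: λ₁ = h/(mv₁) = 9.92 × 10^-13 m
Final wavelength: λ₂ = h/(mv₂) = 1.98 × 10^-13 m

Since λ ∝ 1/v, when velocity increases by a factor of 5, the wavelength decreases by a factor of 5.

λ₂/λ₁ = v₁/v₂ = 1/5

The wavelength decreases by a factor of 5.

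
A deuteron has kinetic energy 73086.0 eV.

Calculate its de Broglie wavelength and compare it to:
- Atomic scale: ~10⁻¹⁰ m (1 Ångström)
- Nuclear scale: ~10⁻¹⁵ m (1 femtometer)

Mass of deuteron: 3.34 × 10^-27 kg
λ = 7.49 × 10^-14 m, which is between nuclear and atomic scales.

Using λ = h/√(2mKE):

KE = 73086.0 eV = 1.171 × 10^-14 J

λ = h/√(2mKE)
λ = (6.626 × 10^-34 J·s) / √(2 × 3.34 × 10^-27 kg × 1.171 × 10^-14 J)
λ = 7.49 × 10^-14 m

Comparison:
- Atomic scale (10⁻¹⁰ m): λ is 0.00075× this size
- Nuclear scale (10⁻¹⁵ m): λ is 75× this size

The wavelength is between nuclear and atomic scales.

This wavelength is appropriate for probing atomic structure but too large for nuclear physics experiments.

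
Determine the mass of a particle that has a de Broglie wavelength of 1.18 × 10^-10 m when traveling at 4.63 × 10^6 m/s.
1.21 × 10^-30 kg

From the de Broglie relation λ = h/(mv), we solve for m:

m = h/(λv)
m = (6.626 × 10^-34 J·s) / (1.18 × 10^-10 m × 4.63 × 10^6 m/s)
m = 1.21 × 10^-30 kg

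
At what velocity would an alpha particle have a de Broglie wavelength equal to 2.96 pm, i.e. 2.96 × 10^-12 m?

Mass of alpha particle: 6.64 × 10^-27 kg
3.37 × 10^4 m/s

From λ = h/(mv), solve for v:

v = h/(mλ)
v = (6.626 × 10^-34 J·s) / (6.64 × 10^-27 kg × 2.96 × 10^-12 m)
v = 3.37 × 10^4 m/s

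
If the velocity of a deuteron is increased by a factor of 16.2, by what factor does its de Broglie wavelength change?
The wavelength decreases by a factor of 16.2.

From λ = h/(mv), the wavelength is inversely proportional to velocity:

λ ∝ 1/v

If v → 16.2v, then λ → λ/16.2

When velocity is increased by a factor of 16.2, the wavelength decreases by a factor of 16.2.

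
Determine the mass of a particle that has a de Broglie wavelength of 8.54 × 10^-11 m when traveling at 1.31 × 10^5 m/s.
5.92 × 10^-29 kg

From the de Broglie relation λ = h/(mv), we solve for m:

m = h/(λv)
m = (6.626 × 10^-34 J·s) / (8.54 × 10^-11 m × 1.31 × 10^5 m/s)
m = 5.92 × 10^-29 kg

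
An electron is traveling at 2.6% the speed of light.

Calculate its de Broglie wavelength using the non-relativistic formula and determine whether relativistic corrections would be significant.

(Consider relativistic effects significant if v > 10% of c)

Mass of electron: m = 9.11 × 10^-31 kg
No, relativistic corrections are not needed.

Using the non-relativistic de Broglie formula λ = h/(mv):

v = 2.6% × c = 7.795 × 10^6 m/s

λ = h/(mv)
λ = (6.626 × 10^-34 J·s) / (9.11 × 10^-31 kg × 7.795 × 10^6 m/s)
λ = 9.33 × 10^-11 m

Since v = 2.6% of c < 10% of c, relativistic corrections are NOT significant and this non-relativistic result is a good approximation.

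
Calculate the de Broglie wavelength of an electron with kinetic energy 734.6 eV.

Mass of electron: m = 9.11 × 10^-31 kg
4.52 × 10^-11 m

Using λ = h/√(2mKE):

First convert KE to Joules: KE = 734.6 eV = 1.177 × 10^-16 J

λ = h/√(2mKE)
λ = (6.626 × 10^-34 J·s) / √(2 × 9.11 × 10^-31 kg × 1.177 × 10^-16 J)
λ = 4.52 × 10^-11 m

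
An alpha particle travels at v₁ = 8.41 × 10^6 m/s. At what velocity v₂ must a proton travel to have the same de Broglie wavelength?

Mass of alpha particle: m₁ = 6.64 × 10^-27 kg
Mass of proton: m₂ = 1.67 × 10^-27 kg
v₂ = 3.34 × 10^7 m/s

For equal de Broglie wavelengths: λ₁ = λ₂

h/(m₁v₁) = h/(m₂v₂)
m₁v₁ = m₂v₂
v₂ = v₁ · (m₁/m₂)

v₂ = 8.41 × 10^6 m/s × (6.64 × 10^-27 kg / 1.67 × 10^-27 kg)
v₂ = 3.34 × 10^7 m/s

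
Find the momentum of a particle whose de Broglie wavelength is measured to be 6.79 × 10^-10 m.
9.76 × 10^-25 kg·m/s

From the de Broglie relation λ = h/p, we solve for p:

p = h/λ
p = (6.626 × 10^-34 J·s) / (6.79 × 10^-10 m)
p = 9.76 × 10^-25 kg·m/s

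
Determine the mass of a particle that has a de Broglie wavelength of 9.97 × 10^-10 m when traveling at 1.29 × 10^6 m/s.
5.15 × 10^-31 kg

From the de Broglie relation λ = h/(mv), we solve for m:

m = h/(λv)
m = (6.626 × 10^-34 J·s) / (9.97 × 10^-10 m × 1.29 × 10^6 m/s)
m = 5.15 × 10^-31 kg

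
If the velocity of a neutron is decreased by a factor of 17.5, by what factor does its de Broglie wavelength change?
The wavelength increases by a factor of 17.5.

From λ = h/(mv), the wavelength is inversely proportional to velocity:

λ ∝ 1/v

If v → v/17.5, then λ → 17.5λ

When velocity is decreased by a factor of 17.5, the wavelength increases by a factor of 17.5.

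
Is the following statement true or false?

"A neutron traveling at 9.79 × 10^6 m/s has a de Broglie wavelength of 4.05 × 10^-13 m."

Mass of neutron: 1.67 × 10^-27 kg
False

The claim is incorrect.

Using λ = h/(mv):
λ = (6.626 × 10^-34 J·s) / (1.67 × 10^-27 kg × 9.79 × 10^6 m/s)
λ = 4.05 × 10^-14 m

The actual wavelength differs from the claimed 4.05 × 10^-13 m.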